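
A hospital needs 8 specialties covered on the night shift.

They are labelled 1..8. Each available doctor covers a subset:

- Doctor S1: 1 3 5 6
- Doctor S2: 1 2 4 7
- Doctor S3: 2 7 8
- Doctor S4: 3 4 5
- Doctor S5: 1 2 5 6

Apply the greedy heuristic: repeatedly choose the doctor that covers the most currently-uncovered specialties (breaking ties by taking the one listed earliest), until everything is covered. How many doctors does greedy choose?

3

Greedy: pick S1 (covers 4 new) → pick S2 (covers 3 new) → pick S3 (covers 1 new). Total picks: 3.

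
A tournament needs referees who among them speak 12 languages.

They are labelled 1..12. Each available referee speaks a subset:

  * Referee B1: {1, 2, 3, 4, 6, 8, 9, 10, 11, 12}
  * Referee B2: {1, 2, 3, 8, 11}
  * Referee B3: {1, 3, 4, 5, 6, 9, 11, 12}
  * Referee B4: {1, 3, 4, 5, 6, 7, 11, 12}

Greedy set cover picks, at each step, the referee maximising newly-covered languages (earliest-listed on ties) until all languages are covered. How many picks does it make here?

Greedy: pick B1 (covers 10 new) → pick B4 (covers 2 new). Total picks: 2.

2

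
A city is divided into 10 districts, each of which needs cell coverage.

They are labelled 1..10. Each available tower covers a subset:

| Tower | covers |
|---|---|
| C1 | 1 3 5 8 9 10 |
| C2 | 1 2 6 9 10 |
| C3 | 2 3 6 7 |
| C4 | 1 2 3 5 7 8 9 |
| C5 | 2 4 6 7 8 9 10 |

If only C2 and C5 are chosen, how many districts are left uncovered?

Union of C2, C5 = {1, 2, 4, 6, 7, 8, 9, 10}.
Not covered: 3, 5 — 2 districts.

2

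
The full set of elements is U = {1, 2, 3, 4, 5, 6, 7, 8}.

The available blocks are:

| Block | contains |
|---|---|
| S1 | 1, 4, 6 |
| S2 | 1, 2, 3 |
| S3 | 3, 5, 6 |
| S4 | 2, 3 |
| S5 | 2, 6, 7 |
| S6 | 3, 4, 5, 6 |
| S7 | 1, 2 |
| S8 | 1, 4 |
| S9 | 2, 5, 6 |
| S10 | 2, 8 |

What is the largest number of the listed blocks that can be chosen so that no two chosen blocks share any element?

S3, S8, S10 are pairwise disjoint (S3={3,5,6}; S8={1,4}; S10={2,8}).
Every remaining block overlaps one of these, and no 4 of the listed blocks are pairwise disjoint, so 3 is the maximum.

3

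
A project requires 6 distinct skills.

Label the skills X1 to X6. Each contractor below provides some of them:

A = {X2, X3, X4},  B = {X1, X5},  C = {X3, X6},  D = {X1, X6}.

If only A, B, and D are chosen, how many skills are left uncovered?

0

Union of A, B, D = {X1, X2, X3, X4, X5, X6} — that's every skill, so 0 are uncovered.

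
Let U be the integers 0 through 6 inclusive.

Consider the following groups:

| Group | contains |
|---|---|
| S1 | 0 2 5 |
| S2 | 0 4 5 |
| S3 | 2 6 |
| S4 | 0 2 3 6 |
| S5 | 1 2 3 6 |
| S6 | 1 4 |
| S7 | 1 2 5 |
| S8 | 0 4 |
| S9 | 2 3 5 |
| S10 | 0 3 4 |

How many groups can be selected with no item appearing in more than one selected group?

S4, S6 are pairwise disjoint (S4={0,2,3,6}; S6={1,4}).
Every remaining group overlaps one of these, and no 3 of the listed groups are pairwise disjoint, so 2 is the maximum.

2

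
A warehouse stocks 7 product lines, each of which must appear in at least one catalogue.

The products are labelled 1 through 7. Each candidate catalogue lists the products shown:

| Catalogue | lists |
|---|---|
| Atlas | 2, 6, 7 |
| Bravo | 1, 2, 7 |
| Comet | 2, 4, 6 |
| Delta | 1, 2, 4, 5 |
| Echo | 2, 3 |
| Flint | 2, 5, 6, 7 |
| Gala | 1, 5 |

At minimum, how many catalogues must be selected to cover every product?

Take {Delta, Echo, Flint}. Their union is {1, 2, 3, 4, 5, 6, 7}, which is all 7 products.
Only Echo contains 3, so Echo is forced; the remaining 5 products need at least 2 more catalogues (each remaining catalogue adds at most 3) — so at least 3 catalogues are needed, and 3 is optimal.

3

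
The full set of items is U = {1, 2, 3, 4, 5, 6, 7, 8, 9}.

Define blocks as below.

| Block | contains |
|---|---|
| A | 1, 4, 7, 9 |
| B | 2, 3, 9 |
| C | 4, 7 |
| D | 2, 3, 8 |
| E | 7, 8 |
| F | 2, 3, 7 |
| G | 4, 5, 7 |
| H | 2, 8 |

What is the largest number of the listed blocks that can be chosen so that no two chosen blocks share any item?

A, D are pairwise disjoint (A={1,4,7,9}; D={2,3,8}).
Every remaining block overlaps one of these, and no 3 of the listed blocks are pairwise disjoint, so 2 is the maximum.

2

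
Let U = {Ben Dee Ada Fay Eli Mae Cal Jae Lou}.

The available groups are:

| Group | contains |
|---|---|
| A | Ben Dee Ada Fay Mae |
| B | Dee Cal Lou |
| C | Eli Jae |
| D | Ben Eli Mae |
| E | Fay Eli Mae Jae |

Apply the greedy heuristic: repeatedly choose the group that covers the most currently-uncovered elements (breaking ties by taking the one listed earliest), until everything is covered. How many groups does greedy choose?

Greedy: pick A (covers 5 new) → pick B (covers 2 new) → pick C (covers 2 new). Total picks: 3.

3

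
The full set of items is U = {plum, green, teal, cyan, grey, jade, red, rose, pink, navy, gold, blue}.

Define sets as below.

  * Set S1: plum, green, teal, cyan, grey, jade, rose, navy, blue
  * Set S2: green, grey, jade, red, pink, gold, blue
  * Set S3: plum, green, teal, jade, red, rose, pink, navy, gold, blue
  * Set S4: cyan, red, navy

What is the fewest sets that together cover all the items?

S1 and S2 together: S1 ∪ S2 = {plum, green, teal, cyan, grey, jade, red, rose, pink, navy, gold, blue} — every item is covered.
No single set has all 12 items (the largest, S3, has 10), so 2 is optimal.

2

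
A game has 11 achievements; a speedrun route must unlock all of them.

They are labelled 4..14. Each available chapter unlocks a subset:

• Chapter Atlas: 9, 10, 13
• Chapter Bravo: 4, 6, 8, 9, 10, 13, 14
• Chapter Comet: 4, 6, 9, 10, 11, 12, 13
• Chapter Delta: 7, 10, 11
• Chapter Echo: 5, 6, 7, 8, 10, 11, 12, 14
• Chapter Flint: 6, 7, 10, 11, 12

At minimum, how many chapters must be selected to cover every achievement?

2

Bravo and Echo together: Bravo ∪ Echo = {4, 5, 6, 7, 8, 9, 10, 11, 12, 13, 14} — every achievement is covered.
No single chapter has all 11 achievements (the largest, Echo, has 8), so 2 is optimal.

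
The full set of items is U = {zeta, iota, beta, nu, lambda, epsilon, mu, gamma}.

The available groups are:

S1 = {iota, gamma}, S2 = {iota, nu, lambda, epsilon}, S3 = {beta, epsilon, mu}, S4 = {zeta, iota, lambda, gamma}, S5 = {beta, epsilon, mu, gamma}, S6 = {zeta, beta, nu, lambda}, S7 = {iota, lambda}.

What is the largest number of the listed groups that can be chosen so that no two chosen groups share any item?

S3, S7 are pairwise disjoint (S3={beta,epsilon,mu}; S7={iota,lambda}).
Every remaining group overlaps one of these, and no 3 of the listed groups are pairwise disjoint, so 2 is the maximum.

2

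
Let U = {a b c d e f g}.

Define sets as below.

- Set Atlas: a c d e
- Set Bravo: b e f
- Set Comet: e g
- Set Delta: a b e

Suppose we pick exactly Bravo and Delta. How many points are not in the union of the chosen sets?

3

Union of Bravo, Delta = {a, b, e, f}.
Not covered: c, d, g — 3 points.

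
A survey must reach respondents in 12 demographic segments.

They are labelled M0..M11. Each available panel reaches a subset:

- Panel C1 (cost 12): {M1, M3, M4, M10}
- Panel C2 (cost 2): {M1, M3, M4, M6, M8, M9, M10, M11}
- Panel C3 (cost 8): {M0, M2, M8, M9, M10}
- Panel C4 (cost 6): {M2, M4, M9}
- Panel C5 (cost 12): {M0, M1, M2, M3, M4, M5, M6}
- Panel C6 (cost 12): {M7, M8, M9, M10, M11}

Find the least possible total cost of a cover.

C5, C6 together cover every segment (C5 ∪ C6 = {M0, M1, M2, M3, M4, M5, M6, M7, M8, M9, M10, M11}); total cost 12 + 12 = 24.
The greedy pick C2, C3, C5, C6 costs 34; no covering selection beats 24.

24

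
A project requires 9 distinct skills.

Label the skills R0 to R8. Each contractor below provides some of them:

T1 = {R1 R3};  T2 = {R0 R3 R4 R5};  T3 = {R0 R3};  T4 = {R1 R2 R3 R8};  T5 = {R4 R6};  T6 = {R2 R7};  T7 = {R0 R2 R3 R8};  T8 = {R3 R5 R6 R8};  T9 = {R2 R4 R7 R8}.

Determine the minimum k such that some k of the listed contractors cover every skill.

Take {T2, T4, T5, T9}. Their union is {R0, R1, R2, R3, R4, R5, R6, R7, R8}, which is all 9 skills.
No 3 of the 9 contractors cover everything (all 84 combinations miss at least one skill), so 4 is optimal.

4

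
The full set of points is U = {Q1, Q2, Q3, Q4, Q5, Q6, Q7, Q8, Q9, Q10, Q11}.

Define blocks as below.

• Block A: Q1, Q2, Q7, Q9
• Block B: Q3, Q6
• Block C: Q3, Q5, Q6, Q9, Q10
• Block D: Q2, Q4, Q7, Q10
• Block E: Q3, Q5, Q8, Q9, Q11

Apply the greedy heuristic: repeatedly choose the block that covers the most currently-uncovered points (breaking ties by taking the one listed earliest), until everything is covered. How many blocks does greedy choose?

4

Greedy: pick C (covers 5 new) → pick A (covers 3 new) → pick E (covers 2 new) → pick D (covers 1 new). Total picks: 4.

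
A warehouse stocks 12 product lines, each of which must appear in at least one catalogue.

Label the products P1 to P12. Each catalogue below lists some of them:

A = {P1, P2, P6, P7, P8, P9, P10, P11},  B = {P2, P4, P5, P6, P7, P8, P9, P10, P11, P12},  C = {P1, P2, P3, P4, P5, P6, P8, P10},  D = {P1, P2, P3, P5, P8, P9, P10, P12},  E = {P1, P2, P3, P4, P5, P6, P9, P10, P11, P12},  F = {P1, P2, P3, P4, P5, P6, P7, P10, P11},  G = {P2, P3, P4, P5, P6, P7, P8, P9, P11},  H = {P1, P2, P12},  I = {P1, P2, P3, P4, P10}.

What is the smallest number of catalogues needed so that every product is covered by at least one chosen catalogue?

2

Take {B, E}. Their union is {P1, P2, P3, P4, P5, P6, P7, P8, P9, P10, P11, P12}, which is all 12 products.
No single catalogue has all 12 products (the largest, B, has 10), so 2 is optimal.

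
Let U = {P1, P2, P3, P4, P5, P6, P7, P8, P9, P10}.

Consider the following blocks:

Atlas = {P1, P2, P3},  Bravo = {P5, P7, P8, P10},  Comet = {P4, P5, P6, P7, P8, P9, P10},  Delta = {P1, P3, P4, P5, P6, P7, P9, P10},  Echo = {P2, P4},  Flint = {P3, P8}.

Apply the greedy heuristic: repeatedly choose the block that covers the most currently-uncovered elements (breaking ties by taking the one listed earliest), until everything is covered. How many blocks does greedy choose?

Greedy: pick Delta (covers 8 new) → pick Atlas (covers 1 new) → pick Bravo (covers 1 new). Total picks: 3.
(The true minimum cover uses only 2 blocks, so greedy is not optimal here.)

3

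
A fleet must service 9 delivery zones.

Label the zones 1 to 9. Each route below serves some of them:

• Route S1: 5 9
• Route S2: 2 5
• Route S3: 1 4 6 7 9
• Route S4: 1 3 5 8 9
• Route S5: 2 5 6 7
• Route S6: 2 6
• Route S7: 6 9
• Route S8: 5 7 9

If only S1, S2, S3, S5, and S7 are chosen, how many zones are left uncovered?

2

Union of S1, S2, S3, S5, S7 = {1, 2, 4, 5, 6, 7, 9}.
Not covered: 3, 8 — 2 zones.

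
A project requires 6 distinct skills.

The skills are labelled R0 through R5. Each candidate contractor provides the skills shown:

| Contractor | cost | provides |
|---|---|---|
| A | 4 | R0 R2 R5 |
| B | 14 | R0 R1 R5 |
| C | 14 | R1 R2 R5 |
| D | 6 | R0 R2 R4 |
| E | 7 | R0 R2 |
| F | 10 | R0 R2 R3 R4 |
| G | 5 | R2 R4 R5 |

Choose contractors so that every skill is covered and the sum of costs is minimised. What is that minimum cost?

C, F together cover every skill (C ∪ F = {R0, R1, R2, R3, R4, R5}); total cost 14 + 10 = 24.
The greedy pick A, F, B costs 28; no covering selection beats 24.

24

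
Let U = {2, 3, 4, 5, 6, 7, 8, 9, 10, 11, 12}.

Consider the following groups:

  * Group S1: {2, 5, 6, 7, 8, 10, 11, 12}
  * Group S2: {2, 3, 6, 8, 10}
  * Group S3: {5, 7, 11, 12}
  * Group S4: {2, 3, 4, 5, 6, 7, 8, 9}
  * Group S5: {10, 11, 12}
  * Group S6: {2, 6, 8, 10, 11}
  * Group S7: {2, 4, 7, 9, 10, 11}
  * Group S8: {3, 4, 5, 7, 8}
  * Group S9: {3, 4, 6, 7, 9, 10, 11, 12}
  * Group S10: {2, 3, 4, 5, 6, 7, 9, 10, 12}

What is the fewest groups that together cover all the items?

2

Take {S6, S10}. Their union is {2, 3, 4, 5, 6, 7, 8, 9, 10, 11, 12}, which is all 11 items.
No single group has all 11 items (the largest, S10, has 9), so 2 is optimal.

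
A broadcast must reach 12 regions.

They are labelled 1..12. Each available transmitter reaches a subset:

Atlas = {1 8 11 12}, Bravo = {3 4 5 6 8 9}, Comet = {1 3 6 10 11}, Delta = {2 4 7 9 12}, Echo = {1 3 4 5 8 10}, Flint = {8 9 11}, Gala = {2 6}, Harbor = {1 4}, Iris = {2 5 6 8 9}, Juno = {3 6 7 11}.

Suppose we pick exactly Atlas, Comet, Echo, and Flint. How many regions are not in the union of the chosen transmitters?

2

Union of Atlas, Comet, Echo, Flint = {1, 3, 4, 5, 6, 8, 9, 10, 11, 12}.
Not covered: 2, 7 — 2 regions.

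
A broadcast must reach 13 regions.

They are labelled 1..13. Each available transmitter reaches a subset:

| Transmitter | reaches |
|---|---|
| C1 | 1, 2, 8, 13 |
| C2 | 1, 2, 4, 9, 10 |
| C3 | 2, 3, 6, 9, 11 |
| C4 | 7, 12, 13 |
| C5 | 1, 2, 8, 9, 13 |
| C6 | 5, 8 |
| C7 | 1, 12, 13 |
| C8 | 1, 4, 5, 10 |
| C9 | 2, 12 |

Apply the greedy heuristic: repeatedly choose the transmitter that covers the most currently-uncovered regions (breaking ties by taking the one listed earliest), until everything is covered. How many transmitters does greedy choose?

Greedy: pick C2 (covers 5 new) → pick C3 (covers 3 new) → pick C4 (covers 3 new) → pick C6 (covers 2 new). Total picks: 4.

4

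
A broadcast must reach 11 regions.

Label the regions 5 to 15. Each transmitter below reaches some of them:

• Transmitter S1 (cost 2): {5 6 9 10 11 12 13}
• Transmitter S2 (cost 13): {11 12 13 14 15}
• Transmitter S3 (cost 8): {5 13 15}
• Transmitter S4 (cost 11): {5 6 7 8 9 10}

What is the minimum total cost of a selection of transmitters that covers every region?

24

S2, S4 together cover every region (S2 ∪ S4 = {5, 6, 7, 8, 9, 10, 11, 12, 13, 14, 15}); total cost 13 + 11 = 24.
The greedy pick S1, S4, S2 costs 26; no covering selection beats 24.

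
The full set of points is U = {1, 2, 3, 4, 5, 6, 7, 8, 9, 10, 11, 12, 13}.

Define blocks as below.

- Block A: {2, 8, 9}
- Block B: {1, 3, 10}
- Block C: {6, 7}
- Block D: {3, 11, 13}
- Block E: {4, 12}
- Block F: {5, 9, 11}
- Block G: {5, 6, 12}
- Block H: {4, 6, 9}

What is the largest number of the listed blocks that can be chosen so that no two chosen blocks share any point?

4

A, C, D, E are pairwise disjoint (A={2,8,9}; C={6,7}; D={3,11,13}; E={4,12}).
Every remaining block overlaps one of these, and no 5 of the listed blocks are pairwise disjoint, so 4 is the maximum.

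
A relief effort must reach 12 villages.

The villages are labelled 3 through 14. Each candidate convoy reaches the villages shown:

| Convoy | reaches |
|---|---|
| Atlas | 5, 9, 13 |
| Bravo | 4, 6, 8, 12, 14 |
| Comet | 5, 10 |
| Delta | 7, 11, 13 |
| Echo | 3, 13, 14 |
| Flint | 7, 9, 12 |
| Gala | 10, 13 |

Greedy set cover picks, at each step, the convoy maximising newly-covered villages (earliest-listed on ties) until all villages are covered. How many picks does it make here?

Greedy: pick Bravo (covers 5 new) → pick Atlas (covers 3 new) → pick Delta (covers 2 new) → pick Comet (covers 1 new) → pick Echo (covers 1 new). Total picks: 5.

5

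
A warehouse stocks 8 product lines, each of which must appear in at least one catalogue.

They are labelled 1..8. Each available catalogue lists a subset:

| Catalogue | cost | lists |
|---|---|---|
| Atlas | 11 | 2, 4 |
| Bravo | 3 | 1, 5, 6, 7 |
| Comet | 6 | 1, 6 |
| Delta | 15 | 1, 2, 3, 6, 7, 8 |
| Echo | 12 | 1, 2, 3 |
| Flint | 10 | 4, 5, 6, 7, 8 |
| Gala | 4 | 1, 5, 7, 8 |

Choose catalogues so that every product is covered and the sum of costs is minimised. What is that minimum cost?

Echo, Flint together cover every product (Echo ∪ Flint = {1, 2, 3, 4, 5, 6, 7, 8}); total cost 12 + 10 = 22.
The greedy pick Bravo, Gala, Atlas, Echo costs 30; no covering selection beats 22.

22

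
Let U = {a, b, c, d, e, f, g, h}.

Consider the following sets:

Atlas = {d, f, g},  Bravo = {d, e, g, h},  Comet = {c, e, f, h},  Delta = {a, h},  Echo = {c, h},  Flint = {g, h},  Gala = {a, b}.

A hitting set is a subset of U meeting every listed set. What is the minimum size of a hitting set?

Take T = {a, c, g}. Each listed set contains at least one of these, so T is a hitting set of size 3.
The sets Atlas, Echo, Gala are pairwise disjoint, so any hitting set needs a separate point for each — at least 3. Hence 3 is optimal.

3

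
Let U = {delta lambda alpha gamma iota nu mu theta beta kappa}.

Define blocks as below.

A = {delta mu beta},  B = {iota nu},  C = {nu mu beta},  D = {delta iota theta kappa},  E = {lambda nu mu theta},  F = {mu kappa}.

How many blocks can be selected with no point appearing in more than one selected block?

2

B, F are pairwise disjoint (B={iota,nu}; F={mu,kappa}).
Every remaining block overlaps one of these, and no 3 of the listed blocks are pairwise disjoint, so 2 is the maximum.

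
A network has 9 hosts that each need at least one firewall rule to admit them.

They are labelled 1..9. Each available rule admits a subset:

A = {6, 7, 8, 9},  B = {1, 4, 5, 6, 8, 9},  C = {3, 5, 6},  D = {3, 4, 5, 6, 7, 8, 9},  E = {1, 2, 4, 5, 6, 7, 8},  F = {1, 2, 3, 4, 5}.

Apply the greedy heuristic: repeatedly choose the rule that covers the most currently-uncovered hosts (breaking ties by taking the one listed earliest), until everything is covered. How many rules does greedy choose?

2

Greedy: pick D (covers 7 new) → pick E (covers 2 new). Total picks: 2.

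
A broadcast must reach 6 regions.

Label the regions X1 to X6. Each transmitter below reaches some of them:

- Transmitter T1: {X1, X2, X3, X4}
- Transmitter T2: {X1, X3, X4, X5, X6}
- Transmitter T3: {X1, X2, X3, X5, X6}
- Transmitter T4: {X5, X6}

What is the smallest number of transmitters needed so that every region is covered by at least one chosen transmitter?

T1 and T3 together: T1 ∪ T3 = {X1, X2, X3, X4, X5, X6} — every region is covered.
No single transmitter has all 6 regions (the largest, T2, has 5), so 2 is optimal.

2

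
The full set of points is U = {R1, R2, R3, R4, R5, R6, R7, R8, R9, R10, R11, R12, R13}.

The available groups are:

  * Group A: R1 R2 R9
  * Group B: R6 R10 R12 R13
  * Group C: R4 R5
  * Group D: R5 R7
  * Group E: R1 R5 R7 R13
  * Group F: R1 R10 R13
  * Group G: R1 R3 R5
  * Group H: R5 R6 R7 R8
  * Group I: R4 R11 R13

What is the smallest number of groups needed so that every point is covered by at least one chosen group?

A, B, G, H, and I cover everything between them: the union {R1, R2, R3, R4, R5, R6, R7, R8, R9, R10, R11, R12, R13} is all of U.
No 4 of the 9 groups cover everything (all 126 combinations miss at least one point), so 5 is optimal.

5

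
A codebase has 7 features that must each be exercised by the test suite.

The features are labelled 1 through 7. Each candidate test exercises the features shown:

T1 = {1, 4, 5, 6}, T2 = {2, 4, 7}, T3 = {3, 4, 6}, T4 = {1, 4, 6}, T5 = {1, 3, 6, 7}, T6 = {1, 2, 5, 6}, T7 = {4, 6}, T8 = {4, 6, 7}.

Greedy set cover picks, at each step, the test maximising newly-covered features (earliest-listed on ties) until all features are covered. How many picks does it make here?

3

Greedy: pick T1 (covers 4 new) → pick T2 (covers 2 new) → pick T3 (covers 1 new). Total picks: 3.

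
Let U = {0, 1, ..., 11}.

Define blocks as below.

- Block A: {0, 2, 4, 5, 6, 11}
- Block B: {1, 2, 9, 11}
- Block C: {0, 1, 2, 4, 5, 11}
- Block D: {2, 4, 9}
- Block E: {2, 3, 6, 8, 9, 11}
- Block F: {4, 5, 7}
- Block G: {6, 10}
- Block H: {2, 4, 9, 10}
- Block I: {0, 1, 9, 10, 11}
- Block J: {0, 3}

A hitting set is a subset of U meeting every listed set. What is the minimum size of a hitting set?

4

The 4 elements {0, 5, 9, 10} hit every block.
The blocks B, F, G, J are pairwise disjoint, so any hitting set needs a separate element for each — at least 4. Hence 4 is optimal.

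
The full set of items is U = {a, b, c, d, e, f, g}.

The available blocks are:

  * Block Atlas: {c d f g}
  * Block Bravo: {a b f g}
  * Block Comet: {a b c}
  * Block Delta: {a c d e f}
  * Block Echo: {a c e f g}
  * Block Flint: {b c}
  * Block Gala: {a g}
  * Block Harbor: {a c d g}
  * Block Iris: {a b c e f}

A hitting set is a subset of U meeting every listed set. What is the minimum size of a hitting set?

H = {c, g} meets every block (each contains at least one member of H), and |H| = 2.
The blocks Flint, Gala are pairwise disjoint, so any hitting set needs a separate item for each — at least 2. Hence 2 is optimal.

2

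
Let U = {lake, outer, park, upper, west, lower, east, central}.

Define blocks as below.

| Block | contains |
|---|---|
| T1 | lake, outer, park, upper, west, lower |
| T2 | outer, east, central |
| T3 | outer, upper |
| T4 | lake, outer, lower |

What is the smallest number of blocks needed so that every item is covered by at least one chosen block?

2

T1 and T2 together: T1 ∪ T2 = {lake, outer, park, upper, west, lower, east, central} — every item is covered.
No single block has all 8 items (the largest, T1, has 6), so 2 is optimal.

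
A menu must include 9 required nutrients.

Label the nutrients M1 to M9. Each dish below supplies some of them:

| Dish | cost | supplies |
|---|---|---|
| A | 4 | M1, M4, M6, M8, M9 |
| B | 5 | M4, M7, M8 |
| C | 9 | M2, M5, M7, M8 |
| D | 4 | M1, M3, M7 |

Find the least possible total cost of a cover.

17

A, C, D together cover every nutrient (A ∪ C ∪ D = {M1, M2, M3, M4, M5, M6, M7, M8, M9}); total cost 4 + 9 + 4 = 17.
No covering selection has total cost below 17.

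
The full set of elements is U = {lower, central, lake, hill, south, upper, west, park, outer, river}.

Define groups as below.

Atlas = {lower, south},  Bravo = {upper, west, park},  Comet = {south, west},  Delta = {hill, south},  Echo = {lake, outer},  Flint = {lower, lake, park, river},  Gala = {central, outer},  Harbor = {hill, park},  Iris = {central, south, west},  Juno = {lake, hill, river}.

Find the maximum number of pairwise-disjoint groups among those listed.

4

Atlas, Bravo, Gala, Juno are pairwise disjoint (Atlas={lower,south}; Bravo={upper,west,park}; Gala={central,outer}; Juno={lake,hill,river}).
Every remaining group overlaps one of these, and no 5 of the listed groups are pairwise disjoint, so 4 is the maximum.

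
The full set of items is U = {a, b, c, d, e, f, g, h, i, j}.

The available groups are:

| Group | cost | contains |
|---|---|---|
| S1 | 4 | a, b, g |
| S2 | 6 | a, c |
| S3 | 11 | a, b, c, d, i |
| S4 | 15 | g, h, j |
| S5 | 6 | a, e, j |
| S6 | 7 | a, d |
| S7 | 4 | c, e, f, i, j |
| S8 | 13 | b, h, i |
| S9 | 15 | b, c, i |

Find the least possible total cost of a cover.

S1, S6, S7, S8 together cover every item (S1 ∪ S6 ∪ S7 ∪ S8 = {a, b, c, d, e, f, g, h, i, j}); total cost 4 + 7 + 4 + 13 = 28.
No covering selection has total cost below 28.

28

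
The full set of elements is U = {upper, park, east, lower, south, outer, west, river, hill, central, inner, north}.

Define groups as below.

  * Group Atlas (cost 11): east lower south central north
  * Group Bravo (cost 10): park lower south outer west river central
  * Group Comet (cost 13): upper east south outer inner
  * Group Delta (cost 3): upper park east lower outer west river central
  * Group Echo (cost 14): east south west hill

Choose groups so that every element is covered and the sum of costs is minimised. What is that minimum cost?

41

Atlas, Comet, Delta, Echo together cover every element (Atlas ∪ Comet ∪ Delta ∪ Echo = {upper, park, east, lower, south, outer, west, river, hill, central, inner, north}); total cost 11 + 13 + 3 + 14 = 41.
No covering selection has total cost below 41.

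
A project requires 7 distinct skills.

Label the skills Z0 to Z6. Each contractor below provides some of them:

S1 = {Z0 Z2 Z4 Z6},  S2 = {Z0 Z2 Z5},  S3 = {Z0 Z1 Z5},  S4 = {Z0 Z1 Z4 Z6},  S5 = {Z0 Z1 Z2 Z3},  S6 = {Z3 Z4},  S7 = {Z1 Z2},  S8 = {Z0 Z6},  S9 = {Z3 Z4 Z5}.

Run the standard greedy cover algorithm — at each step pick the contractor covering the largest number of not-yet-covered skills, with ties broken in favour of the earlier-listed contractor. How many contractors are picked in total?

Greedy: pick S1 (covers 4 new) → pick S3 (covers 2 new) → pick S5 (covers 1 new). Total picks: 3.

3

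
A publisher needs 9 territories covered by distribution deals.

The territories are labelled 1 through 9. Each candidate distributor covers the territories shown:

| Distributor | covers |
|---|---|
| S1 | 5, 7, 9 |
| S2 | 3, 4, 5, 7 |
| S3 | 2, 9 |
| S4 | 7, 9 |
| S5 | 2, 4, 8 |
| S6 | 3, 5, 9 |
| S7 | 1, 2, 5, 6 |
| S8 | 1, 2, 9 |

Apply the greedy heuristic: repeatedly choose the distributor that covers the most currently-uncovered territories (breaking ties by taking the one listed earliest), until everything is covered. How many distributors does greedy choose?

Greedy: pick S2 (covers 4 new) → pick S7 (covers 3 new) → pick S1 (covers 1 new) → pick S5 (covers 1 new). Total picks: 4.

4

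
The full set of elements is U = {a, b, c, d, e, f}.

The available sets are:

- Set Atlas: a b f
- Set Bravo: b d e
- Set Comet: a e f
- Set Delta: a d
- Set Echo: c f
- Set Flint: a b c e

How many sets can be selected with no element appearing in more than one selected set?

Delta, Echo are pairwise disjoint (Delta={a,d}; Echo={c,f}).
Every remaining set overlaps one of these, and no 3 of the listed sets are pairwise disjoint, so 2 is the maximum.

2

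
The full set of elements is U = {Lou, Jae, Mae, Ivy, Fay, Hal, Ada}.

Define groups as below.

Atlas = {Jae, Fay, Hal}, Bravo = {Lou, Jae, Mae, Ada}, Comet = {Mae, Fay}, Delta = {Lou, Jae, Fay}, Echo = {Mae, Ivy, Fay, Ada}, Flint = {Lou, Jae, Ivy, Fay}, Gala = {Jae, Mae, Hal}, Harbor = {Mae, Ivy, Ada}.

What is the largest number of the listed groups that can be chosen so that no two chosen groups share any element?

2

Atlas, Harbor are pairwise disjoint (Atlas={Jae,Fay,Hal}; Harbor={Mae,Ivy,Ada}).
Every remaining group overlaps one of these, and no 3 of the listed groups are pairwise disjoint, so 2 is the maximum.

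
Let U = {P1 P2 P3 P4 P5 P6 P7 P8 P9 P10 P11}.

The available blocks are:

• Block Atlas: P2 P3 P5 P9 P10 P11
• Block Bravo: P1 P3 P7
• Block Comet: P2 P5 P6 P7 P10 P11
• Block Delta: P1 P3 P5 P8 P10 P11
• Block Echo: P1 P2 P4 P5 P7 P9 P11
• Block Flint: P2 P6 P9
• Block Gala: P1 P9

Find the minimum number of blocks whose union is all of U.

Comet and Delta and Echo together: Comet ∪ Delta ∪ Echo = {P1, P2, P3, P4, P5, P6, P7, P8, P9, P10, P11} — every item is covered.
Only Echo contains P4, so Echo is forced; the remaining 4 items need at least 2 more blocks (each remaining block adds at most 3) — so at least 3 blocks are needed, and 3 is optimal.

3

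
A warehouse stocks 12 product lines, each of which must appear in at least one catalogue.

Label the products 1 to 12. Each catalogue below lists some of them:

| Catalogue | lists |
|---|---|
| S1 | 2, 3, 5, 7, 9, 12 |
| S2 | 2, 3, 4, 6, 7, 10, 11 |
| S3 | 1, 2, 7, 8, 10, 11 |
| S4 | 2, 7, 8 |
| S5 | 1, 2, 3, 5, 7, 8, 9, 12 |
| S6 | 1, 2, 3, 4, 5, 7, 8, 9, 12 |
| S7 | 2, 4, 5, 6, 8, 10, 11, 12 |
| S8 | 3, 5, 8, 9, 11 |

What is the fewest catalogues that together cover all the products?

2

S2 and S6 together: S2 ∪ S6 = {1, 2, 3, 4, 5, 6, 7, 8, 9, 10, 11, 12} — every product is covered.
No single catalogue has all 12 products (the largest, S6, has 9), so 2 is optimal.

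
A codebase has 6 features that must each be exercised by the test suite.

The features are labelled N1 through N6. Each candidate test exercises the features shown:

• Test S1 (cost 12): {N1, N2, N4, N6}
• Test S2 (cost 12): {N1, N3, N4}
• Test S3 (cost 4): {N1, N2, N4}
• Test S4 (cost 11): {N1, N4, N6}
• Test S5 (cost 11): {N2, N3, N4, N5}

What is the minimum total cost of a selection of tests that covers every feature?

22

S4, S5 together cover every feature (S4 ∪ S5 = {N1, N2, N3, N4, N5, N6}); total cost 11 + 11 = 22.
The greedy pick S3, S5, S4 costs 26; no covering selection beats 22.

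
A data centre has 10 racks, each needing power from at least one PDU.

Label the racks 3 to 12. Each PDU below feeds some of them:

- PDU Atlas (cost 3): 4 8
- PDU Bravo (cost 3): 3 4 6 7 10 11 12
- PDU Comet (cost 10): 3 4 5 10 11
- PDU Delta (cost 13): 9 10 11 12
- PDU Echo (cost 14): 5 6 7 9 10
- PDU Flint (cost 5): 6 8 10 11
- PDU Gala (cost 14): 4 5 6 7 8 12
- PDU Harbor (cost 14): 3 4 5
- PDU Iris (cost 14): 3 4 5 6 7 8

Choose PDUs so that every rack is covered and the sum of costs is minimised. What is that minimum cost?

Atlas, Bravo, Echo together cover every rack (Atlas ∪ Bravo ∪ Echo = {3, 4, 5, 6, 7, 8, 9, 10, 11, 12}); total cost 3 + 3 + 14 = 20.
No covering selection has total cost below 20.

20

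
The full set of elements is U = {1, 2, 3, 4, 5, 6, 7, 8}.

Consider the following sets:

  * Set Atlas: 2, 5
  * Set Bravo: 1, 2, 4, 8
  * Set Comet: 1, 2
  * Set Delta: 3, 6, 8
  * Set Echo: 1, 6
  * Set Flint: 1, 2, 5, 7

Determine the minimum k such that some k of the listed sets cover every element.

Bravo and Delta and Flint together: Bravo ∪ Delta ∪ Flint = {1, 2, 3, 4, 5, 6, 7, 8} — every element is covered.
Only Delta contains 3, so Delta is forced; the remaining 5 elements need at least 2 more sets (each remaining set adds at most 4) — so at least 3 sets are needed, and 3 is optimal.

3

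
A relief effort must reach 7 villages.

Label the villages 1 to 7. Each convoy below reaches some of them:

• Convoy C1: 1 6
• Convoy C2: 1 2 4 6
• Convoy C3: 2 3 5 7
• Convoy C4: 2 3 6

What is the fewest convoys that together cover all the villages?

2

C2 and C3 together: C2 ∪ C3 = {1, 2, 3, 4, 5, 6, 7} — every village is covered.
No single convoy has all 7 villages (the largest, C2, has 4), so 2 is optimal.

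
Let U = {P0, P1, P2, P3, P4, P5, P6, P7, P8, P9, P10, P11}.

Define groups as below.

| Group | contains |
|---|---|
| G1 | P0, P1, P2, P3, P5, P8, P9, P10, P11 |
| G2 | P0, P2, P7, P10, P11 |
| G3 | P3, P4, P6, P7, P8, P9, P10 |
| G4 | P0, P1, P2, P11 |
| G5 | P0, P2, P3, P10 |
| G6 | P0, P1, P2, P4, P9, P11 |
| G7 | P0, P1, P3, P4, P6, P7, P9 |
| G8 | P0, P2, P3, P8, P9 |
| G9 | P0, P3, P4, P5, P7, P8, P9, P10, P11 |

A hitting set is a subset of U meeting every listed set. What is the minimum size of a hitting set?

The 2 elements {P0, P7} hit every group.
The groups G3, G4 are pairwise disjoint, so any hitting set needs a separate element for each — at least 2. Hence 2 is optimal.

2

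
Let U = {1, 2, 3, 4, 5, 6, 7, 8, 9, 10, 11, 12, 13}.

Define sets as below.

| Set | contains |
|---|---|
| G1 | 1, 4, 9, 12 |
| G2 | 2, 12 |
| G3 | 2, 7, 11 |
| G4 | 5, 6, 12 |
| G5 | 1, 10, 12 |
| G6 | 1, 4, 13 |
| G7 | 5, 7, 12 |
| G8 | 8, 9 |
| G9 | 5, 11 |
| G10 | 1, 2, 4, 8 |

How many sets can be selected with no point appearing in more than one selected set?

4

G3, G4, G6, G8 are pairwise disjoint (G3={2,7,11}; G4={5,6,12}; G6={1,4,13}; G8={8,9}).
Every remaining set overlaps one of these, and no 5 of the listed sets are pairwise disjoint, so 4 is the maximum.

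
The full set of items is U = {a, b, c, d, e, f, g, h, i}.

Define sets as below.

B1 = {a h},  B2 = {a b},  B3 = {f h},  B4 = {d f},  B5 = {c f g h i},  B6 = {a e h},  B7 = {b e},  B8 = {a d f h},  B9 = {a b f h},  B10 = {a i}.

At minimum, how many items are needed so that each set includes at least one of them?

3

The 3 items {a, e, f} hit every set.
The sets B1, B4, B7 are pairwise disjoint, so any hitting set needs a separate item for each — at least 3. Hence 3 is optimal.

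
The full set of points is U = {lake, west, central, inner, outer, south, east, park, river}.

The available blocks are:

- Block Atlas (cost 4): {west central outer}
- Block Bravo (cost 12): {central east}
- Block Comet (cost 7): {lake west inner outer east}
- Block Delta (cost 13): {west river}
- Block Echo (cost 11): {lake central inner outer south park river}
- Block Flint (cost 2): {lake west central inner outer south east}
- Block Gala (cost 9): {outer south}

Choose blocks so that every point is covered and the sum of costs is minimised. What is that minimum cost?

13

Echo, Flint together cover every point (Echo ∪ Flint = {lake, west, central, inner, outer, south, east, park, river}); total cost 11 + 2 = 13.
No covering selection has total cost below 13.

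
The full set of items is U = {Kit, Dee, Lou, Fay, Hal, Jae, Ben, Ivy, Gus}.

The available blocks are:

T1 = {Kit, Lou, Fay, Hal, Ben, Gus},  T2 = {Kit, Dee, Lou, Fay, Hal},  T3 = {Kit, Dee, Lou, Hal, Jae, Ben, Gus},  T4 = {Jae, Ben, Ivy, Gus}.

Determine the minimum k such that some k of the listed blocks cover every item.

2

Take {T2, T4}. Their union is {Kit, Dee, Lou, Fay, Hal, Jae, Ben, Ivy, Gus}, which is all 9 items.
No single block has all 9 items (the largest, T3, has 7), so 2 is optimal.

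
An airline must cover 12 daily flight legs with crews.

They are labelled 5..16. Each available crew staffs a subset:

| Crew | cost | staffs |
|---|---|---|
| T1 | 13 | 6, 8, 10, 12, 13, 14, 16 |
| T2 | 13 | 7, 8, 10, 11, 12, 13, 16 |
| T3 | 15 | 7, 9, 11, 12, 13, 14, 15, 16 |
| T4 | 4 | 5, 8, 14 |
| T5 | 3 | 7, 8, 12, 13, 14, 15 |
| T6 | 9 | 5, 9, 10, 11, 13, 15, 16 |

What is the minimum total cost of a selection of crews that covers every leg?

25

T1, T5, T6 together cover every leg (T1 ∪ T5 ∪ T6 = {5, 6, 7, 8, 9, 10, 11, 12, 13, 14, 15, 16}); total cost 13 + 3 + 9 = 25.
No covering selection has total cost below 25.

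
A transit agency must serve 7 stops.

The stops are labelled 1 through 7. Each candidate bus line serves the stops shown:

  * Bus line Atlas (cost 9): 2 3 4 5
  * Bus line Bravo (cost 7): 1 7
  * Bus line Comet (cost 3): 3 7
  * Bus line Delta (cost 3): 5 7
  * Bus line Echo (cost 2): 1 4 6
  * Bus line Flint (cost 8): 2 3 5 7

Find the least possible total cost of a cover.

10

Echo, Flint together cover every stop (Echo ∪ Flint = {1, 2, 3, 4, 5, 6, 7}); total cost 2 + 8 = 10.
The greedy pick Echo, Comet, Delta, Flint costs 16; no covering selection beats 10.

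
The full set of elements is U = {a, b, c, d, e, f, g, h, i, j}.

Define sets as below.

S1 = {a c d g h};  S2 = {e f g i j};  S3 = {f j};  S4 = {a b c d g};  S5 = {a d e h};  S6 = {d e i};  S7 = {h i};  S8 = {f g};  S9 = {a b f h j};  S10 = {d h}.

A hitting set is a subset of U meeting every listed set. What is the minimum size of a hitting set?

3

The 3 elements {d, f, i} hit every set.
The sets S3, S4, S7 are pairwise disjoint, so any hitting set needs a separate element for each — at least 3. Hence 3 is optimal.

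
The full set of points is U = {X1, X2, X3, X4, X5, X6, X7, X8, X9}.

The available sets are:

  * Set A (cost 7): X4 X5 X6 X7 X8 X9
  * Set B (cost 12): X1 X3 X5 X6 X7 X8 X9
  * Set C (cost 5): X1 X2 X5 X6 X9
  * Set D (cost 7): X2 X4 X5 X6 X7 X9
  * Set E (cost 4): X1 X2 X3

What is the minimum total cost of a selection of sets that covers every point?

11

A, E together cover every point (A ∪ E = {X1, X2, X3, X4, X5, X6, X7, X8, X9}); total cost 7 + 4 = 11.
The greedy pick C, A, E costs 16; no covering selection beats 11.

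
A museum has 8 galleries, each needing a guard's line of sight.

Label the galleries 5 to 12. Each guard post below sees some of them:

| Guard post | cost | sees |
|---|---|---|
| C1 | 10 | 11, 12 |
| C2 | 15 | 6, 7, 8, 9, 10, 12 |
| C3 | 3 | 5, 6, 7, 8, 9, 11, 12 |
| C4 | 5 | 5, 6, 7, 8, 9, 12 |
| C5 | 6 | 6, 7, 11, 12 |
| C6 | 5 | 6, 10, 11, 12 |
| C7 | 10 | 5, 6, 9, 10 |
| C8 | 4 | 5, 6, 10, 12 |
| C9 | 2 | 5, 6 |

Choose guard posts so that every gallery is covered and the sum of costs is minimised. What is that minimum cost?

C3, C8 together cover every gallery (C3 ∪ C8 = {5, 6, 7, 8, 9, 10, 11, 12}); total cost 3 + 4 = 7.
No covering selection has total cost below 7.

7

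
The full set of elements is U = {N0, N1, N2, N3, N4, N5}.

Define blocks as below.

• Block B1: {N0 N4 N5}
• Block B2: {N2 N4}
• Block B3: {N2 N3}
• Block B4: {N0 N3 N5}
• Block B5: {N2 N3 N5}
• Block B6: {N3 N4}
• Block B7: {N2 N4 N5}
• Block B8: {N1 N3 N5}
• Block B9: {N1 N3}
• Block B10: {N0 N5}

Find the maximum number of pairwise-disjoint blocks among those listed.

B2, B9, B10 are pairwise disjoint (B2={N2,N4}; B9={N1,N3}; B10={N0,N5}).
Every remaining block overlaps one of these, and no 4 of the listed blocks are pairwise disjoint, so 3 is the maximum.

3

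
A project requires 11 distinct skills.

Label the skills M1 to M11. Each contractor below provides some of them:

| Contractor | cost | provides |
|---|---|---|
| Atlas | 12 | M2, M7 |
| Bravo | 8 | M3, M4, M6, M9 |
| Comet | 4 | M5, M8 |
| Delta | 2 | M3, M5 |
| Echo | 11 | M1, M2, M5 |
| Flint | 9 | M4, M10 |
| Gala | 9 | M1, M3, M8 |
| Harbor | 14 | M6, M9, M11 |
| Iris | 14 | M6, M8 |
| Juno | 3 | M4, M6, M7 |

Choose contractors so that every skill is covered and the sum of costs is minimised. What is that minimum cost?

Comet, Delta, Echo, Flint, Harbor, Juno together cover every skill (Comet ∪ Delta ∪ Echo ∪ Flint ∪ Harbor ∪ Juno = {M1, M2, M3, M4, M5, M6, M7, M8, M9, M10, M11}); total cost 4 + 2 + 11 + 9 + 14 + 3 = 43.
No covering selection has total cost below 43.

43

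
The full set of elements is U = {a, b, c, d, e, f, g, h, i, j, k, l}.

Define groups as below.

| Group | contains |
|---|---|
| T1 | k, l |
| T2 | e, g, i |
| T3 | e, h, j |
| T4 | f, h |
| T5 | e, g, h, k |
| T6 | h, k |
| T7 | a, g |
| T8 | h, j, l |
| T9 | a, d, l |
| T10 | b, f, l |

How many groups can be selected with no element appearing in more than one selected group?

3

T2, T6, T10 are pairwise disjoint (T2={e,g,i}; T6={h,k}; T10={b,f,l}).
Every remaining group overlaps one of these, and no 4 of the listed groups are pairwise disjoint, so 3 is the maximum.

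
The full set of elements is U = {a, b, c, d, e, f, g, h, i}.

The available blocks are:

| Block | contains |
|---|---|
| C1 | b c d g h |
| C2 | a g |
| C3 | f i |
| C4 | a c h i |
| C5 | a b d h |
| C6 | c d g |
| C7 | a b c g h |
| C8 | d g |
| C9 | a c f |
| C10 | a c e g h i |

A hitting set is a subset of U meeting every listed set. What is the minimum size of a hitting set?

The 3 elements {a, f, g} hit every block.
No choice of 2 elements meets every block, so 3 is the minimum.

3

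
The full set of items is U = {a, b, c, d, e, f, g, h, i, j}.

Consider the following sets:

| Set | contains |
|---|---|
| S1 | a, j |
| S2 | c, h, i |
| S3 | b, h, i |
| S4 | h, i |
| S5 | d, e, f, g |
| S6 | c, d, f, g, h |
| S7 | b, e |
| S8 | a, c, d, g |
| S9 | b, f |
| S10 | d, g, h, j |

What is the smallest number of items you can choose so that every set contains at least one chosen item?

The 4 items {b, g, i, j} hit every set.
No choice of 3 items meets every set, so 4 is the minimum.

4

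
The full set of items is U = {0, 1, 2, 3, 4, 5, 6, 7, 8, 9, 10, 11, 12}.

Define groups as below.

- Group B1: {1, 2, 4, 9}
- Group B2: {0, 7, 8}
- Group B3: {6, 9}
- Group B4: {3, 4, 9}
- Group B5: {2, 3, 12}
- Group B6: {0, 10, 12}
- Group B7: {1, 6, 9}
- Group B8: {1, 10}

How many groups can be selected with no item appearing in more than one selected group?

B2, B3, B5, B8 are pairwise disjoint (B2={0,7,8}; B3={6,9}; B5={2,3,12}; B8={1,10}).
Every remaining group overlaps one of these, and no 5 of the listed groups are pairwise disjoint, so 4 is the maximum.

4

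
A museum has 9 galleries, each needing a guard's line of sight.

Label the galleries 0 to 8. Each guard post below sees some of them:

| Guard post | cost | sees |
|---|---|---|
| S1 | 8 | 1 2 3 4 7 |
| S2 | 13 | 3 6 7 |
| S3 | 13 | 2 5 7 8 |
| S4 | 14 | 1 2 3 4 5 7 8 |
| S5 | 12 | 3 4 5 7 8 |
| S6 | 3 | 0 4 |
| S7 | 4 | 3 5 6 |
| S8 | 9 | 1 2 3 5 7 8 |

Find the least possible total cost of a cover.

S6, S7, S8 together cover every gallery (S6 ∪ S7 ∪ S8 = {0, 1, 2, 3, 4, 5, 6, 7, 8}); total cost 3 + 4 + 9 = 16.
No covering selection has total cost below 16.

16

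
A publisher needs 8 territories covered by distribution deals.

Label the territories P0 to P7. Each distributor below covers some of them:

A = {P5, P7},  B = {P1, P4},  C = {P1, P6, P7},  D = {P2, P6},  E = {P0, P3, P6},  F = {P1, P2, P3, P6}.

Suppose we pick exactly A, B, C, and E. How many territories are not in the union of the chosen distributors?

Union of A, B, C, E = {P0, P1, P3, P4, P5, P6, P7}.
Not covered: P2 — 1 territory.

1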